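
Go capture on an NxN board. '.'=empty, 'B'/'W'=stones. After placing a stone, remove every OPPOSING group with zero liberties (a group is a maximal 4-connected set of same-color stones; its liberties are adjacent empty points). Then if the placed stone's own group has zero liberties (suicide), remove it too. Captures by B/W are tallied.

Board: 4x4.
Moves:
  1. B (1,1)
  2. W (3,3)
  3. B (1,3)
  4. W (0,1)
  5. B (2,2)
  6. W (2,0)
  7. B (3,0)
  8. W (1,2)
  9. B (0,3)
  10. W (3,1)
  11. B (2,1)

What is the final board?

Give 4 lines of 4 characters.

Move 1: B@(1,1) -> caps B=0 W=0
Move 2: W@(3,3) -> caps B=0 W=0
Move 3: B@(1,3) -> caps B=0 W=0
Move 4: W@(0,1) -> caps B=0 W=0
Move 5: B@(2,2) -> caps B=0 W=0
Move 6: W@(2,0) -> caps B=0 W=0
Move 7: B@(3,0) -> caps B=0 W=0
Move 8: W@(1,2) -> caps B=0 W=0
Move 9: B@(0,3) -> caps B=0 W=0
Move 10: W@(3,1) -> caps B=0 W=1
Move 11: B@(2,1) -> caps B=0 W=1

Answer: .W.B
.BWB
WBB.
.W.W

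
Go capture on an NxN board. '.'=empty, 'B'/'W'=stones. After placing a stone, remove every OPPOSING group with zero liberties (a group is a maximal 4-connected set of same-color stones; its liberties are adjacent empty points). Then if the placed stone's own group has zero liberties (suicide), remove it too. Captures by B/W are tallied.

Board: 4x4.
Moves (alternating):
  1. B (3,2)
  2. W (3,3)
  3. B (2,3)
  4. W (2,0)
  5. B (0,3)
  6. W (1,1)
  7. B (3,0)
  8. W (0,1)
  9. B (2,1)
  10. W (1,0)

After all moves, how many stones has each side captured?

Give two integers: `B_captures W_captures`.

Answer: 1 0

Derivation:
Move 1: B@(3,2) -> caps B=0 W=0
Move 2: W@(3,3) -> caps B=0 W=0
Move 3: B@(2,3) -> caps B=1 W=0
Move 4: W@(2,0) -> caps B=1 W=0
Move 5: B@(0,3) -> caps B=1 W=0
Move 6: W@(1,1) -> caps B=1 W=0
Move 7: B@(3,0) -> caps B=1 W=0
Move 8: W@(0,1) -> caps B=1 W=0
Move 9: B@(2,1) -> caps B=1 W=0
Move 10: W@(1,0) -> caps B=1 W=0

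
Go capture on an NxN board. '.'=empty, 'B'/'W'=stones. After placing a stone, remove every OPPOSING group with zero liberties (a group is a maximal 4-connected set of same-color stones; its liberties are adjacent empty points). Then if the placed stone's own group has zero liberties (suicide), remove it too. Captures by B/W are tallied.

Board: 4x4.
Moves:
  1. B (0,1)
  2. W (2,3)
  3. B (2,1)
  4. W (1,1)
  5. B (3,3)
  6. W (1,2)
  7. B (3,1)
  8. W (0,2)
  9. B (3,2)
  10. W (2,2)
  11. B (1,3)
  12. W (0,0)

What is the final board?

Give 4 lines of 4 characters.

Move 1: B@(0,1) -> caps B=0 W=0
Move 2: W@(2,3) -> caps B=0 W=0
Move 3: B@(2,1) -> caps B=0 W=0
Move 4: W@(1,1) -> caps B=0 W=0
Move 5: B@(3,3) -> caps B=0 W=0
Move 6: W@(1,2) -> caps B=0 W=0
Move 7: B@(3,1) -> caps B=0 W=0
Move 8: W@(0,2) -> caps B=0 W=0
Move 9: B@(3,2) -> caps B=0 W=0
Move 10: W@(2,2) -> caps B=0 W=0
Move 11: B@(1,3) -> caps B=0 W=0
Move 12: W@(0,0) -> caps B=0 W=1

Answer: W.W.
.WWB
.BWW
.BBB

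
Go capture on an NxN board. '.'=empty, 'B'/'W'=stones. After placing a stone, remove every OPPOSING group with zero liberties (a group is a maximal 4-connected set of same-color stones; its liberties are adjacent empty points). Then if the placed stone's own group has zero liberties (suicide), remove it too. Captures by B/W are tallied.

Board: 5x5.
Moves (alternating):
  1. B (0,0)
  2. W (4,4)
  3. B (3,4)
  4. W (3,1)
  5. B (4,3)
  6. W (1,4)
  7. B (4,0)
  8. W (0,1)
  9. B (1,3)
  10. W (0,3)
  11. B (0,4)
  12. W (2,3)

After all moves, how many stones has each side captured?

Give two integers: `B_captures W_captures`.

Move 1: B@(0,0) -> caps B=0 W=0
Move 2: W@(4,4) -> caps B=0 W=0
Move 3: B@(3,4) -> caps B=0 W=0
Move 4: W@(3,1) -> caps B=0 W=0
Move 5: B@(4,3) -> caps B=1 W=0
Move 6: W@(1,4) -> caps B=1 W=0
Move 7: B@(4,0) -> caps B=1 W=0
Move 8: W@(0,1) -> caps B=1 W=0
Move 9: B@(1,3) -> caps B=1 W=0
Move 10: W@(0,3) -> caps B=1 W=0
Move 11: B@(0,4) -> caps B=1 W=0
Move 12: W@(2,3) -> caps B=1 W=0

Answer: 1 0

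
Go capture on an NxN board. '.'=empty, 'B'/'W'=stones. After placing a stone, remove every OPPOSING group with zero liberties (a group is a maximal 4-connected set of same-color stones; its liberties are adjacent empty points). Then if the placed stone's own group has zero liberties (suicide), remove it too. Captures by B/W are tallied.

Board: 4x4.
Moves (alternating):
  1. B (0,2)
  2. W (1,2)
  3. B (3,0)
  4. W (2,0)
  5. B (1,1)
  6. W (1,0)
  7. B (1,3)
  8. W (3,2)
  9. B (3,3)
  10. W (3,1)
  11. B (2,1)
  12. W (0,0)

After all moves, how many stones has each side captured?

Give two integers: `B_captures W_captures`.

Move 1: B@(0,2) -> caps B=0 W=0
Move 2: W@(1,2) -> caps B=0 W=0
Move 3: B@(3,0) -> caps B=0 W=0
Move 4: W@(2,0) -> caps B=0 W=0
Move 5: B@(1,1) -> caps B=0 W=0
Move 6: W@(1,0) -> caps B=0 W=0
Move 7: B@(1,3) -> caps B=0 W=0
Move 8: W@(3,2) -> caps B=0 W=0
Move 9: B@(3,3) -> caps B=0 W=0
Move 10: W@(3,1) -> caps B=0 W=1
Move 11: B@(2,1) -> caps B=0 W=1
Move 12: W@(0,0) -> caps B=0 W=1

Answer: 0 1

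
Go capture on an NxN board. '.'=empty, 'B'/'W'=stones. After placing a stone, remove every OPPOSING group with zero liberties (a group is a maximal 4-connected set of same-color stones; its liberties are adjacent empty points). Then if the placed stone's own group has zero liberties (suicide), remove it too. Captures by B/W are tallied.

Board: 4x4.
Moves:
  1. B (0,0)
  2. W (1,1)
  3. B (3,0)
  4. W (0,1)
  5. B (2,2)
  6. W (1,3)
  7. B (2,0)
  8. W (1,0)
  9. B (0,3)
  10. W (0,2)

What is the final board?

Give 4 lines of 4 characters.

Move 1: B@(0,0) -> caps B=0 W=0
Move 2: W@(1,1) -> caps B=0 W=0
Move 3: B@(3,0) -> caps B=0 W=0
Move 4: W@(0,1) -> caps B=0 W=0
Move 5: B@(2,2) -> caps B=0 W=0
Move 6: W@(1,3) -> caps B=0 W=0
Move 7: B@(2,0) -> caps B=0 W=0
Move 8: W@(1,0) -> caps B=0 W=1
Move 9: B@(0,3) -> caps B=0 W=1
Move 10: W@(0,2) -> caps B=0 W=2

Answer: .WW.
WW.W
B.B.
B...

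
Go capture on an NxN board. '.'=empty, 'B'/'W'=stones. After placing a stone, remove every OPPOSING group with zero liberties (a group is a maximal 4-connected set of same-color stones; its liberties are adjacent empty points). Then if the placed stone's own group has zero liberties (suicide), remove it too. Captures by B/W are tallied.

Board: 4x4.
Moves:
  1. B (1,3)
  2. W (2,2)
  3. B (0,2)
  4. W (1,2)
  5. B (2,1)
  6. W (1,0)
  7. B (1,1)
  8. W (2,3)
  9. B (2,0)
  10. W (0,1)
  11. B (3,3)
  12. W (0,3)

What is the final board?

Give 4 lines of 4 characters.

Answer: .W.W
WBW.
BBWW
...B

Derivation:
Move 1: B@(1,3) -> caps B=0 W=0
Move 2: W@(2,2) -> caps B=0 W=0
Move 3: B@(0,2) -> caps B=0 W=0
Move 4: W@(1,2) -> caps B=0 W=0
Move 5: B@(2,1) -> caps B=0 W=0
Move 6: W@(1,0) -> caps B=0 W=0
Move 7: B@(1,1) -> caps B=0 W=0
Move 8: W@(2,3) -> caps B=0 W=0
Move 9: B@(2,0) -> caps B=0 W=0
Move 10: W@(0,1) -> caps B=0 W=0
Move 11: B@(3,3) -> caps B=0 W=0
Move 12: W@(0,3) -> caps B=0 W=2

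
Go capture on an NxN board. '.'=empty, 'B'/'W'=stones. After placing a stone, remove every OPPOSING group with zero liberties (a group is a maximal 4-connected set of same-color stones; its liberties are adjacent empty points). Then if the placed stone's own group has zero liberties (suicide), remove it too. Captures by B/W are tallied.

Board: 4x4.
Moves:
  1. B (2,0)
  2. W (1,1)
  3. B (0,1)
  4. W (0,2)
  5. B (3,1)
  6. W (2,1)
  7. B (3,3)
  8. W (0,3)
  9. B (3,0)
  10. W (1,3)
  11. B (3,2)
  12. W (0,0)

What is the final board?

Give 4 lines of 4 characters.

Answer: W.WW
.W.W
BW..
BBBB

Derivation:
Move 1: B@(2,0) -> caps B=0 W=0
Move 2: W@(1,1) -> caps B=0 W=0
Move 3: B@(0,1) -> caps B=0 W=0
Move 4: W@(0,2) -> caps B=0 W=0
Move 5: B@(3,1) -> caps B=0 W=0
Move 6: W@(2,1) -> caps B=0 W=0
Move 7: B@(3,3) -> caps B=0 W=0
Move 8: W@(0,3) -> caps B=0 W=0
Move 9: B@(3,0) -> caps B=0 W=0
Move 10: W@(1,3) -> caps B=0 W=0
Move 11: B@(3,2) -> caps B=0 W=0
Move 12: W@(0,0) -> caps B=0 W=1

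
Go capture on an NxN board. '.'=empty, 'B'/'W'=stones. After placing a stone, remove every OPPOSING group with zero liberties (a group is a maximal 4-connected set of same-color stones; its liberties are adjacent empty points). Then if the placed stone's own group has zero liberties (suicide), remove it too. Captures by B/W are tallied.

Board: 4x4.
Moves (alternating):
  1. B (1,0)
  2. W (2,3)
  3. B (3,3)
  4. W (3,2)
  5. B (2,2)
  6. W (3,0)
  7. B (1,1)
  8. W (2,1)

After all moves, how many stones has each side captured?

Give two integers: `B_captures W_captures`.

Answer: 0 1

Derivation:
Move 1: B@(1,0) -> caps B=0 W=0
Move 2: W@(2,3) -> caps B=0 W=0
Move 3: B@(3,3) -> caps B=0 W=0
Move 4: W@(3,2) -> caps B=0 W=1
Move 5: B@(2,2) -> caps B=0 W=1
Move 6: W@(3,0) -> caps B=0 W=1
Move 7: B@(1,1) -> caps B=0 W=1
Move 8: W@(2,1) -> caps B=0 W=1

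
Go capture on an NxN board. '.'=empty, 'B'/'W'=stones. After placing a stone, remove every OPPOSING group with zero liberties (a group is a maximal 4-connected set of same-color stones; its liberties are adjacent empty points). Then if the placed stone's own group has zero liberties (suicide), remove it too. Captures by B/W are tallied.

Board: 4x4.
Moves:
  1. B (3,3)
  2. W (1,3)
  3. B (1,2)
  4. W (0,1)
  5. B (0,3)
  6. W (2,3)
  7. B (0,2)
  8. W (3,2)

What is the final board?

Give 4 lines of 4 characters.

Answer: .WBB
..BW
...W
..W.

Derivation:
Move 1: B@(3,3) -> caps B=0 W=0
Move 2: W@(1,3) -> caps B=0 W=0
Move 3: B@(1,2) -> caps B=0 W=0
Move 4: W@(0,1) -> caps B=0 W=0
Move 5: B@(0,3) -> caps B=0 W=0
Move 6: W@(2,3) -> caps B=0 W=0
Move 7: B@(0,2) -> caps B=0 W=0
Move 8: W@(3,2) -> caps B=0 W=1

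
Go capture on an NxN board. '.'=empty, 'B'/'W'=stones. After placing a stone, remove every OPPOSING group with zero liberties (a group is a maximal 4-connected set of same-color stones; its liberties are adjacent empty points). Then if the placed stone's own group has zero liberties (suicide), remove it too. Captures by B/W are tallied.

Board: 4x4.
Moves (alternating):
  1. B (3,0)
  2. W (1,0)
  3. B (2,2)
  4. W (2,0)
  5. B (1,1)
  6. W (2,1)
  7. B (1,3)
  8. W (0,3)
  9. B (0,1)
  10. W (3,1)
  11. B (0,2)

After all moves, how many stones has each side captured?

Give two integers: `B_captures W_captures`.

Move 1: B@(3,0) -> caps B=0 W=0
Move 2: W@(1,0) -> caps B=0 W=0
Move 3: B@(2,2) -> caps B=0 W=0
Move 4: W@(2,0) -> caps B=0 W=0
Move 5: B@(1,1) -> caps B=0 W=0
Move 6: W@(2,1) -> caps B=0 W=0
Move 7: B@(1,3) -> caps B=0 W=0
Move 8: W@(0,3) -> caps B=0 W=0
Move 9: B@(0,1) -> caps B=0 W=0
Move 10: W@(3,1) -> caps B=0 W=1
Move 11: B@(0,2) -> caps B=1 W=1

Answer: 1 1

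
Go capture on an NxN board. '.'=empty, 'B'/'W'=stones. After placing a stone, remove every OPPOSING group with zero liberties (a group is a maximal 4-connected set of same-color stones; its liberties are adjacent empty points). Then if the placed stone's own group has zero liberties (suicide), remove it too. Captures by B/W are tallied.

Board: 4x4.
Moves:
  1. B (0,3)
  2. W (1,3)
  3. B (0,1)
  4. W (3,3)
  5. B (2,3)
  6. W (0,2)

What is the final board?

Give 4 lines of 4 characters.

Answer: .BW.
...W
...B
...W

Derivation:
Move 1: B@(0,3) -> caps B=0 W=0
Move 2: W@(1,3) -> caps B=0 W=0
Move 3: B@(0,1) -> caps B=0 W=0
Move 4: W@(3,3) -> caps B=0 W=0
Move 5: B@(2,3) -> caps B=0 W=0
Move 6: W@(0,2) -> caps B=0 W=1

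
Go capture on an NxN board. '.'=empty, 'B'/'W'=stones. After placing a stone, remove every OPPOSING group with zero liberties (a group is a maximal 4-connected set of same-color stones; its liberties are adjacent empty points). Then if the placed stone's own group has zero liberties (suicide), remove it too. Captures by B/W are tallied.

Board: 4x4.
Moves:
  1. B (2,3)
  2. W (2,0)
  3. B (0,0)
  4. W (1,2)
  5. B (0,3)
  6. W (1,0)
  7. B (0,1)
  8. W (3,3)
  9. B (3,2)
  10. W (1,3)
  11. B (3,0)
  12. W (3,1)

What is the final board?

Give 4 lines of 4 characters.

Move 1: B@(2,3) -> caps B=0 W=0
Move 2: W@(2,0) -> caps B=0 W=0
Move 3: B@(0,0) -> caps B=0 W=0
Move 4: W@(1,2) -> caps B=0 W=0
Move 5: B@(0,3) -> caps B=0 W=0
Move 6: W@(1,0) -> caps B=0 W=0
Move 7: B@(0,1) -> caps B=0 W=0
Move 8: W@(3,3) -> caps B=0 W=0
Move 9: B@(3,2) -> caps B=1 W=0
Move 10: W@(1,3) -> caps B=1 W=0
Move 11: B@(3,0) -> caps B=1 W=0
Move 12: W@(3,1) -> caps B=1 W=1

Answer: BB.B
W.WW
W..B
.WB.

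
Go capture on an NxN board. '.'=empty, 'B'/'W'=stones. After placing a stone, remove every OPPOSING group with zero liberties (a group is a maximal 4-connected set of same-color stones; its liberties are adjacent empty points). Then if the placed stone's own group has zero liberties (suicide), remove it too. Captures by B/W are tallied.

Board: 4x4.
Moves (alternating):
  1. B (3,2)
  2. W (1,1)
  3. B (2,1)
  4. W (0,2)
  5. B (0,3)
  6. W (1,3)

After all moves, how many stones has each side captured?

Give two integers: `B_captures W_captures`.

Move 1: B@(3,2) -> caps B=0 W=0
Move 2: W@(1,1) -> caps B=0 W=0
Move 3: B@(2,1) -> caps B=0 W=0
Move 4: W@(0,2) -> caps B=0 W=0
Move 5: B@(0,3) -> caps B=0 W=0
Move 6: W@(1,3) -> caps B=0 W=1

Answer: 0 1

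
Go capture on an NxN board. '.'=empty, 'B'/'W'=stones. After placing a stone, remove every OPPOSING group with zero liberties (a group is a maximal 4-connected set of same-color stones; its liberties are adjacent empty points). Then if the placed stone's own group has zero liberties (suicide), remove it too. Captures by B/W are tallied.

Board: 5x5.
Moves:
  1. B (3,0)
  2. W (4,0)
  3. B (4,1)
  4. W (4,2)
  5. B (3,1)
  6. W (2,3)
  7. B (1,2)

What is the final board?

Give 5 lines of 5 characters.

Move 1: B@(3,0) -> caps B=0 W=0
Move 2: W@(4,0) -> caps B=0 W=0
Move 3: B@(4,1) -> caps B=1 W=0
Move 4: W@(4,2) -> caps B=1 W=0
Move 5: B@(3,1) -> caps B=1 W=0
Move 6: W@(2,3) -> caps B=1 W=0
Move 7: B@(1,2) -> caps B=1 W=0

Answer: .....
..B..
...W.
BB...
.BW..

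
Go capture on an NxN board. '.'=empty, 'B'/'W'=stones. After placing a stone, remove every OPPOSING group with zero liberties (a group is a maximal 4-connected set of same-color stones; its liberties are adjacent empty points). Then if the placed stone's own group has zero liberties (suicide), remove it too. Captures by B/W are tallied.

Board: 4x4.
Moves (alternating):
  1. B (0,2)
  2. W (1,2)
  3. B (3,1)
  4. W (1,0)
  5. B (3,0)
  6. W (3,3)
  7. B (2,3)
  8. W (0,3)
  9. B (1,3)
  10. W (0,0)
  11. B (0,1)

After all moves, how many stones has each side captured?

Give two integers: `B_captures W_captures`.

Move 1: B@(0,2) -> caps B=0 W=0
Move 2: W@(1,2) -> caps B=0 W=0
Move 3: B@(3,1) -> caps B=0 W=0
Move 4: W@(1,0) -> caps B=0 W=0
Move 5: B@(3,0) -> caps B=0 W=0
Move 6: W@(3,3) -> caps B=0 W=0
Move 7: B@(2,3) -> caps B=0 W=0
Move 8: W@(0,3) -> caps B=0 W=0
Move 9: B@(1,3) -> caps B=1 W=0
Move 10: W@(0,0) -> caps B=1 W=0
Move 11: B@(0,1) -> caps B=1 W=0

Answer: 1 0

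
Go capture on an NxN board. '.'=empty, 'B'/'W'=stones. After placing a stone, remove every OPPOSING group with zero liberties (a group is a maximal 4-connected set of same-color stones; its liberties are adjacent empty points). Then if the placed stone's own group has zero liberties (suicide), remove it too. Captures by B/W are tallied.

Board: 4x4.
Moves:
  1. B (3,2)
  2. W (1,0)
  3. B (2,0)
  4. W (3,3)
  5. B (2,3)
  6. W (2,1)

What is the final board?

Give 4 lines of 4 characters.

Answer: ....
W...
BW.B
..B.

Derivation:
Move 1: B@(3,2) -> caps B=0 W=0
Move 2: W@(1,0) -> caps B=0 W=0
Move 3: B@(2,0) -> caps B=0 W=0
Move 4: W@(3,3) -> caps B=0 W=0
Move 5: B@(2,3) -> caps B=1 W=0
Move 6: W@(2,1) -> caps B=1 W=0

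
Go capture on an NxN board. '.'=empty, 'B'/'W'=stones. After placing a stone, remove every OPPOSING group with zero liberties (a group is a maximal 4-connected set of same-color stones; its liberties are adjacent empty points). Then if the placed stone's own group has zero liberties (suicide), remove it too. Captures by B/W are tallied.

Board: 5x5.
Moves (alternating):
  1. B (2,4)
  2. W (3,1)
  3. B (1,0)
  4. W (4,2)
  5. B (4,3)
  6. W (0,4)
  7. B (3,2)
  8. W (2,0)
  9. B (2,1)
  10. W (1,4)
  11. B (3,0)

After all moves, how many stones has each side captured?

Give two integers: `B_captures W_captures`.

Move 1: B@(2,4) -> caps B=0 W=0
Move 2: W@(3,1) -> caps B=0 W=0
Move 3: B@(1,0) -> caps B=0 W=0
Move 4: W@(4,2) -> caps B=0 W=0
Move 5: B@(4,3) -> caps B=0 W=0
Move 6: W@(0,4) -> caps B=0 W=0
Move 7: B@(3,2) -> caps B=0 W=0
Move 8: W@(2,0) -> caps B=0 W=0
Move 9: B@(2,1) -> caps B=0 W=0
Move 10: W@(1,4) -> caps B=0 W=0
Move 11: B@(3,0) -> caps B=1 W=0

Answer: 1 0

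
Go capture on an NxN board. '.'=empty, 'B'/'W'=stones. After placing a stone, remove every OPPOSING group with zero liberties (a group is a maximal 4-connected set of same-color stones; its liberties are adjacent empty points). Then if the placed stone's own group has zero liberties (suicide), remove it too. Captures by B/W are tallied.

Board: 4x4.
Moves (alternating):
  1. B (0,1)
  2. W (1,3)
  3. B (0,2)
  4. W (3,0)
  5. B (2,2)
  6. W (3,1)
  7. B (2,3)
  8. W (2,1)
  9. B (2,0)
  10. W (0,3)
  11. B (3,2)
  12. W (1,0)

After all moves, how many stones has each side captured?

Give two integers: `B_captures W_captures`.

Move 1: B@(0,1) -> caps B=0 W=0
Move 2: W@(1,3) -> caps B=0 W=0
Move 3: B@(0,2) -> caps B=0 W=0
Move 4: W@(3,0) -> caps B=0 W=0
Move 5: B@(2,2) -> caps B=0 W=0
Move 6: W@(3,1) -> caps B=0 W=0
Move 7: B@(2,3) -> caps B=0 W=0
Move 8: W@(2,1) -> caps B=0 W=0
Move 9: B@(2,0) -> caps B=0 W=0
Move 10: W@(0,3) -> caps B=0 W=0
Move 11: B@(3,2) -> caps B=0 W=0
Move 12: W@(1,0) -> caps B=0 W=1

Answer: 0 1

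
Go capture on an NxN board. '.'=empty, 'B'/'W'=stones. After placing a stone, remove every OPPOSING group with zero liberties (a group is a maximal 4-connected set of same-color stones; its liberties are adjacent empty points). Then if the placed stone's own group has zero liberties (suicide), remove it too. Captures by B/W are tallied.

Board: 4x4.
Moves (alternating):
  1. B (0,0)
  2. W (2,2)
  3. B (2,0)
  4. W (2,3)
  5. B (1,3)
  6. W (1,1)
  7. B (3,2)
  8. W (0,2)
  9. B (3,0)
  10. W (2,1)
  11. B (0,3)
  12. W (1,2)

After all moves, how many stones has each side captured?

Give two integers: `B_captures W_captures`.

Answer: 0 2

Derivation:
Move 1: B@(0,0) -> caps B=0 W=0
Move 2: W@(2,2) -> caps B=0 W=0
Move 3: B@(2,0) -> caps B=0 W=0
Move 4: W@(2,3) -> caps B=0 W=0
Move 5: B@(1,3) -> caps B=0 W=0
Move 6: W@(1,1) -> caps B=0 W=0
Move 7: B@(3,2) -> caps B=0 W=0
Move 8: W@(0,2) -> caps B=0 W=0
Move 9: B@(3,0) -> caps B=0 W=0
Move 10: W@(2,1) -> caps B=0 W=0
Move 11: B@(0,3) -> caps B=0 W=0
Move 12: W@(1,2) -> caps B=0 W=2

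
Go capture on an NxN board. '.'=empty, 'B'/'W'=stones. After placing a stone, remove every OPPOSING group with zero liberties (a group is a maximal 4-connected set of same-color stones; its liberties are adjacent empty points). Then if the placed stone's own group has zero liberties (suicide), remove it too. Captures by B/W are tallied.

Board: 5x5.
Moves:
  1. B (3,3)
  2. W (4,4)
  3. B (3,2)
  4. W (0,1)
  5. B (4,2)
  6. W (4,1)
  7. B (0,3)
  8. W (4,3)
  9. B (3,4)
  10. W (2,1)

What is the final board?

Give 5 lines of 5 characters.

Move 1: B@(3,3) -> caps B=0 W=0
Move 2: W@(4,4) -> caps B=0 W=0
Move 3: B@(3,2) -> caps B=0 W=0
Move 4: W@(0,1) -> caps B=0 W=0
Move 5: B@(4,2) -> caps B=0 W=0
Move 6: W@(4,1) -> caps B=0 W=0
Move 7: B@(0,3) -> caps B=0 W=0
Move 8: W@(4,3) -> caps B=0 W=0
Move 9: B@(3,4) -> caps B=2 W=0
Move 10: W@(2,1) -> caps B=2 W=0

Answer: .W.B.
.....
.W...
..BBB
.WB..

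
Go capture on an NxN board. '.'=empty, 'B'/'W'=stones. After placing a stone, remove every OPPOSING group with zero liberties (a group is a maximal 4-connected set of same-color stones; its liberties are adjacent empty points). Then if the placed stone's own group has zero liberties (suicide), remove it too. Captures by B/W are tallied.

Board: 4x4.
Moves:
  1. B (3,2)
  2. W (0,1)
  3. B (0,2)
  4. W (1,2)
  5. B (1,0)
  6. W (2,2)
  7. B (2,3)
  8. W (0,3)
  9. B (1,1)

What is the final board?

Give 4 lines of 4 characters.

Answer: .W.W
BBW.
..WB
..B.

Derivation:
Move 1: B@(3,2) -> caps B=0 W=0
Move 2: W@(0,1) -> caps B=0 W=0
Move 3: B@(0,2) -> caps B=0 W=0
Move 4: W@(1,2) -> caps B=0 W=0
Move 5: B@(1,0) -> caps B=0 W=0
Move 6: W@(2,2) -> caps B=0 W=0
Move 7: B@(2,3) -> caps B=0 W=0
Move 8: W@(0,3) -> caps B=0 W=1
Move 9: B@(1,1) -> caps B=0 W=1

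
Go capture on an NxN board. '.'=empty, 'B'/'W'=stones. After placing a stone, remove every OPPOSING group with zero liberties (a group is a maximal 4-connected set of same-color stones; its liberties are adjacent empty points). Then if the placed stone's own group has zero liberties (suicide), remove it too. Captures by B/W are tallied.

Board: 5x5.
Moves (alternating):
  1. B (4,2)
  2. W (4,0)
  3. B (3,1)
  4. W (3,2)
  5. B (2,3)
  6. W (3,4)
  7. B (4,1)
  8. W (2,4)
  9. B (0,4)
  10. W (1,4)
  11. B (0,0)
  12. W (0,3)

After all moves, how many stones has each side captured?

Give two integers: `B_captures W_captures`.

Answer: 0 1

Derivation:
Move 1: B@(4,2) -> caps B=0 W=0
Move 2: W@(4,0) -> caps B=0 W=0
Move 3: B@(3,1) -> caps B=0 W=0
Move 4: W@(3,2) -> caps B=0 W=0
Move 5: B@(2,3) -> caps B=0 W=0
Move 6: W@(3,4) -> caps B=0 W=0
Move 7: B@(4,1) -> caps B=0 W=0
Move 8: W@(2,4) -> caps B=0 W=0
Move 9: B@(0,4) -> caps B=0 W=0
Move 10: W@(1,4) -> caps B=0 W=0
Move 11: B@(0,0) -> caps B=0 W=0
Move 12: W@(0,3) -> caps B=0 W=1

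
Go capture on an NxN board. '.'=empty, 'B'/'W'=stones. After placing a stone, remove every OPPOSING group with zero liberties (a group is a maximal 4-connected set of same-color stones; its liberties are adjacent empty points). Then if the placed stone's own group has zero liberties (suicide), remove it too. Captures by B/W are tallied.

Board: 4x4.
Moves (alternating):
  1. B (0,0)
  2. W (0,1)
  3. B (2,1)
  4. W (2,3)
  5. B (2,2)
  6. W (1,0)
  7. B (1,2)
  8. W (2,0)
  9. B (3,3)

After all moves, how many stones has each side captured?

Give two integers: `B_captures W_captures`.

Move 1: B@(0,0) -> caps B=0 W=0
Move 2: W@(0,1) -> caps B=0 W=0
Move 3: B@(2,1) -> caps B=0 W=0
Move 4: W@(2,3) -> caps B=0 W=0
Move 5: B@(2,2) -> caps B=0 W=0
Move 6: W@(1,0) -> caps B=0 W=1
Move 7: B@(1,2) -> caps B=0 W=1
Move 8: W@(2,0) -> caps B=0 W=1
Move 9: B@(3,3) -> caps B=0 W=1

Answer: 0 1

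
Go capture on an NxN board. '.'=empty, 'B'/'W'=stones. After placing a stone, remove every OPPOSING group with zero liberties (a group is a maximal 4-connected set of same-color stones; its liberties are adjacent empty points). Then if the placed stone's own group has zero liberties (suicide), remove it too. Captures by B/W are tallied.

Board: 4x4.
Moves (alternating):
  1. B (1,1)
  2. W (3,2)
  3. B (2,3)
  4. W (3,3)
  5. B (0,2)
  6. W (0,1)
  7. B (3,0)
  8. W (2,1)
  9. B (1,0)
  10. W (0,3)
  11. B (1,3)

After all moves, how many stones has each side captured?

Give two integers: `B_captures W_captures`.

Answer: 1 0

Derivation:
Move 1: B@(1,1) -> caps B=0 W=0
Move 2: W@(3,2) -> caps B=0 W=0
Move 3: B@(2,3) -> caps B=0 W=0
Move 4: W@(3,3) -> caps B=0 W=0
Move 5: B@(0,2) -> caps B=0 W=0
Move 6: W@(0,1) -> caps B=0 W=0
Move 7: B@(3,0) -> caps B=0 W=0
Move 8: W@(2,1) -> caps B=0 W=0
Move 9: B@(1,0) -> caps B=0 W=0
Move 10: W@(0,3) -> caps B=0 W=0
Move 11: B@(1,3) -> caps B=1 W=0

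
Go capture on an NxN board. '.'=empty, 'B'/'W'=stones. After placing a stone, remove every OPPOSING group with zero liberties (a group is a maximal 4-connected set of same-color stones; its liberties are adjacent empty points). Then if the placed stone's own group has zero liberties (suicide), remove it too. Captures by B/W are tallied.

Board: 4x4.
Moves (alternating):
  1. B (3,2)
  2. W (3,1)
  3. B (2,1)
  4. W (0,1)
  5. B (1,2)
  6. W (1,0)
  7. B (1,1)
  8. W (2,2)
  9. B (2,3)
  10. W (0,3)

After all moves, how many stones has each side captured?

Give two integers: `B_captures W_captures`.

Move 1: B@(3,2) -> caps B=0 W=0
Move 2: W@(3,1) -> caps B=0 W=0
Move 3: B@(2,1) -> caps B=0 W=0
Move 4: W@(0,1) -> caps B=0 W=0
Move 5: B@(1,2) -> caps B=0 W=0
Move 6: W@(1,0) -> caps B=0 W=0
Move 7: B@(1,1) -> caps B=0 W=0
Move 8: W@(2,2) -> caps B=0 W=0
Move 9: B@(2,3) -> caps B=1 W=0
Move 10: W@(0,3) -> caps B=1 W=0

Answer: 1 0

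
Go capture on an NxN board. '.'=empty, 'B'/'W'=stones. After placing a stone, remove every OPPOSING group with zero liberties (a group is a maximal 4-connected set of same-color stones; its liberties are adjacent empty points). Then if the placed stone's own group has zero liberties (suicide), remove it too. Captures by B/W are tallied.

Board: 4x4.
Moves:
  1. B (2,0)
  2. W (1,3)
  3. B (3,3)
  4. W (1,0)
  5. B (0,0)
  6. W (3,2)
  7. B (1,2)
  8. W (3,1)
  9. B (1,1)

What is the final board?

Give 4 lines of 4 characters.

Answer: B...
.BBW
B...
.WWB

Derivation:
Move 1: B@(2,0) -> caps B=0 W=0
Move 2: W@(1,3) -> caps B=0 W=0
Move 3: B@(3,3) -> caps B=0 W=0
Move 4: W@(1,0) -> caps B=0 W=0
Move 5: B@(0,0) -> caps B=0 W=0
Move 6: W@(3,2) -> caps B=0 W=0
Move 7: B@(1,2) -> caps B=0 W=0
Move 8: W@(3,1) -> caps B=0 W=0
Move 9: B@(1,1) -> caps B=1 W=0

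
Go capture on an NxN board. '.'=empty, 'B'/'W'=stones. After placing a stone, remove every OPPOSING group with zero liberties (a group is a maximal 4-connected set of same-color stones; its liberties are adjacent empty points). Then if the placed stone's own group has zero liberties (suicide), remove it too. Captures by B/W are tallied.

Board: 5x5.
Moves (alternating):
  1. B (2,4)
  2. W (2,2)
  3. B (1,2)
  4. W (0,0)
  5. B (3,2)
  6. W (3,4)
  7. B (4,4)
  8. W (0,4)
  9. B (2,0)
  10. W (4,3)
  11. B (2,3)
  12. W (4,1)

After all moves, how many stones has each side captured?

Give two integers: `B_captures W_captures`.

Move 1: B@(2,4) -> caps B=0 W=0
Move 2: W@(2,2) -> caps B=0 W=0
Move 3: B@(1,2) -> caps B=0 W=0
Move 4: W@(0,0) -> caps B=0 W=0
Move 5: B@(3,2) -> caps B=0 W=0
Move 6: W@(3,4) -> caps B=0 W=0
Move 7: B@(4,4) -> caps B=0 W=0
Move 8: W@(0,4) -> caps B=0 W=0
Move 9: B@(2,0) -> caps B=0 W=0
Move 10: W@(4,3) -> caps B=0 W=1
Move 11: B@(2,3) -> caps B=0 W=1
Move 12: W@(4,1) -> caps B=0 W=1

Answer: 0 1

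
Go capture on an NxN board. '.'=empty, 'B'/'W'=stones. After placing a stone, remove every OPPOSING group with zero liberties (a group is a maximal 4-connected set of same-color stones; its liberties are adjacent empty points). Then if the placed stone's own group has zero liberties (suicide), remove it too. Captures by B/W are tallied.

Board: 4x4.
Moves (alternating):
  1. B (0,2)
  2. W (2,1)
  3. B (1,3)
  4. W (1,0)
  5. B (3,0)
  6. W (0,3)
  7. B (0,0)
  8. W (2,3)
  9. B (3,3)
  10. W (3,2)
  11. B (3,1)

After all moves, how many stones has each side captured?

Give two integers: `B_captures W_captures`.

Answer: 0 1

Derivation:
Move 1: B@(0,2) -> caps B=0 W=0
Move 2: W@(2,1) -> caps B=0 W=0
Move 3: B@(1,3) -> caps B=0 W=0
Move 4: W@(1,0) -> caps B=0 W=0
Move 5: B@(3,0) -> caps B=0 W=0
Move 6: W@(0,3) -> caps B=0 W=0
Move 7: B@(0,0) -> caps B=0 W=0
Move 8: W@(2,3) -> caps B=0 W=0
Move 9: B@(3,3) -> caps B=0 W=0
Move 10: W@(3,2) -> caps B=0 W=1
Move 11: B@(3,1) -> caps B=0 W=1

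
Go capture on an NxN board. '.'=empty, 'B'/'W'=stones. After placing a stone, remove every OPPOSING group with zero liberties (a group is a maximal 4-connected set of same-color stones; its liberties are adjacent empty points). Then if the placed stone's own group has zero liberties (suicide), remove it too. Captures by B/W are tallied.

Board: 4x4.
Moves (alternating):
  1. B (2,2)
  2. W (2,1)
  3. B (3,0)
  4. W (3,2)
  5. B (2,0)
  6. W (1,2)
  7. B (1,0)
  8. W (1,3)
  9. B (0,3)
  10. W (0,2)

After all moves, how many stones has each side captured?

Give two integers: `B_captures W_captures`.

Answer: 0 1

Derivation:
Move 1: B@(2,2) -> caps B=0 W=0
Move 2: W@(2,1) -> caps B=0 W=0
Move 3: B@(3,0) -> caps B=0 W=0
Move 4: W@(3,2) -> caps B=0 W=0
Move 5: B@(2,0) -> caps B=0 W=0
Move 6: W@(1,2) -> caps B=0 W=0
Move 7: B@(1,0) -> caps B=0 W=0
Move 8: W@(1,3) -> caps B=0 W=0
Move 9: B@(0,3) -> caps B=0 W=0
Move 10: W@(0,2) -> caps B=0 W=1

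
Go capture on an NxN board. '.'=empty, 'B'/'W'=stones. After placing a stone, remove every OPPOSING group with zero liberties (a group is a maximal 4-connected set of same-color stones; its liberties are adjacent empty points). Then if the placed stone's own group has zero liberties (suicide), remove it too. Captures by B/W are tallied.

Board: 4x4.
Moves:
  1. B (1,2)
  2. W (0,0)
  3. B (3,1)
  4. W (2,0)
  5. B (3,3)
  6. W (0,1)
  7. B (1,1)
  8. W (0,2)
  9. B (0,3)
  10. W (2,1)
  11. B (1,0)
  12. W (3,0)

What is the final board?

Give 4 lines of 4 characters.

Answer: ...B
BBB.
WW..
WB.B

Derivation:
Move 1: B@(1,2) -> caps B=0 W=0
Move 2: W@(0,0) -> caps B=0 W=0
Move 3: B@(3,1) -> caps B=0 W=0
Move 4: W@(2,0) -> caps B=0 W=0
Move 5: B@(3,3) -> caps B=0 W=0
Move 6: W@(0,1) -> caps B=0 W=0
Move 7: B@(1,1) -> caps B=0 W=0
Move 8: W@(0,2) -> caps B=0 W=0
Move 9: B@(0,3) -> caps B=0 W=0
Move 10: W@(2,1) -> caps B=0 W=0
Move 11: B@(1,0) -> caps B=3 W=0
Move 12: W@(3,0) -> caps B=3 W=0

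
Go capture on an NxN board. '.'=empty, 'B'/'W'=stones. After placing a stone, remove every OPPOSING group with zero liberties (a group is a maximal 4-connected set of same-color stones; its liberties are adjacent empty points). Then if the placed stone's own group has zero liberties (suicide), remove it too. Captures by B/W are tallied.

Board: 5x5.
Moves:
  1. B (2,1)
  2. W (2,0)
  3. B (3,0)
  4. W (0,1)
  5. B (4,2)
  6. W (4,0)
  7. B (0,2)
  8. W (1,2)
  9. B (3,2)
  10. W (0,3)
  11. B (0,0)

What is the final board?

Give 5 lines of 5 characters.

Answer: BW.W.
..W..
WB...
B.B..
W.B..

Derivation:
Move 1: B@(2,1) -> caps B=0 W=0
Move 2: W@(2,0) -> caps B=0 W=0
Move 3: B@(3,0) -> caps B=0 W=0
Move 4: W@(0,1) -> caps B=0 W=0
Move 5: B@(4,2) -> caps B=0 W=0
Move 6: W@(4,0) -> caps B=0 W=0
Move 7: B@(0,2) -> caps B=0 W=0
Move 8: W@(1,2) -> caps B=0 W=0
Move 9: B@(3,2) -> caps B=0 W=0
Move 10: W@(0,3) -> caps B=0 W=1
Move 11: B@(0,0) -> caps B=0 W=1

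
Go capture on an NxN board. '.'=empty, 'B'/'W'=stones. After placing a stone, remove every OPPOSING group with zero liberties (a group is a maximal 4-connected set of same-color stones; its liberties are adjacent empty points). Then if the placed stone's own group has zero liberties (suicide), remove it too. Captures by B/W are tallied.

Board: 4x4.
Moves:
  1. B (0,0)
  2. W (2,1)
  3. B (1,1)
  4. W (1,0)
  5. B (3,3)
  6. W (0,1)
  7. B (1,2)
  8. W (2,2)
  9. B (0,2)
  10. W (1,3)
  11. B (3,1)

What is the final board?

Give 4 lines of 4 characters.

Move 1: B@(0,0) -> caps B=0 W=0
Move 2: W@(2,1) -> caps B=0 W=0
Move 3: B@(1,1) -> caps B=0 W=0
Move 4: W@(1,0) -> caps B=0 W=0
Move 5: B@(3,3) -> caps B=0 W=0
Move 6: W@(0,1) -> caps B=0 W=1
Move 7: B@(1,2) -> caps B=0 W=1
Move 8: W@(2,2) -> caps B=0 W=1
Move 9: B@(0,2) -> caps B=0 W=1
Move 10: W@(1,3) -> caps B=0 W=1
Move 11: B@(3,1) -> caps B=0 W=1

Answer: .WB.
WBBW
.WW.
.B.B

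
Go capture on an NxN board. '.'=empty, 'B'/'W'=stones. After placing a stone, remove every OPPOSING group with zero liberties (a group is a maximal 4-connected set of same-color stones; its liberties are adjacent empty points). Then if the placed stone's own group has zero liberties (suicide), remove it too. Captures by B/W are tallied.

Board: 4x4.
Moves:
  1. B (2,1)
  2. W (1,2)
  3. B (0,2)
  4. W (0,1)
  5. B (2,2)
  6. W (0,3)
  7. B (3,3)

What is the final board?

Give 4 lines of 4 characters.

Move 1: B@(2,1) -> caps B=0 W=0
Move 2: W@(1,2) -> caps B=0 W=0
Move 3: B@(0,2) -> caps B=0 W=0
Move 4: W@(0,1) -> caps B=0 W=0
Move 5: B@(2,2) -> caps B=0 W=0
Move 6: W@(0,3) -> caps B=0 W=1
Move 7: B@(3,3) -> caps B=0 W=1

Answer: .W.W
..W.
.BB.
...B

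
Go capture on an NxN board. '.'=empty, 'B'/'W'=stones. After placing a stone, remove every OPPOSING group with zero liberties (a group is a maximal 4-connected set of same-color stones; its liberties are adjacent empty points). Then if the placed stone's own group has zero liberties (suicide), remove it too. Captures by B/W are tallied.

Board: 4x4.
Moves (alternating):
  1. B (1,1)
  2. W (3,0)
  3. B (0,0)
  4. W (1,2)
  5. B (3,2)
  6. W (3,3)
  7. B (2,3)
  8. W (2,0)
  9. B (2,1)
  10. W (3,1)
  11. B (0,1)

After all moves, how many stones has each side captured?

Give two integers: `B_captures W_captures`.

Move 1: B@(1,1) -> caps B=0 W=0
Move 2: W@(3,0) -> caps B=0 W=0
Move 3: B@(0,0) -> caps B=0 W=0
Move 4: W@(1,2) -> caps B=0 W=0
Move 5: B@(3,2) -> caps B=0 W=0
Move 6: W@(3,3) -> caps B=0 W=0
Move 7: B@(2,3) -> caps B=1 W=0
Move 8: W@(2,0) -> caps B=1 W=0
Move 9: B@(2,1) -> caps B=1 W=0
Move 10: W@(3,1) -> caps B=1 W=0
Move 11: B@(0,1) -> caps B=1 W=0

Answer: 1 0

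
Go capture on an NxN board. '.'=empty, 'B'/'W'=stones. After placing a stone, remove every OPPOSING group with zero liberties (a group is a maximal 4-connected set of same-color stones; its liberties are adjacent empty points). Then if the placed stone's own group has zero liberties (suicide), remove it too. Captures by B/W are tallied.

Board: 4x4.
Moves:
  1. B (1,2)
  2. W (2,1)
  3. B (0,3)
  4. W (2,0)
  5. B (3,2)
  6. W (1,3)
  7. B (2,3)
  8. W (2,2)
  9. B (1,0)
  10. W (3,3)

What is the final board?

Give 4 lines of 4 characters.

Answer: ...B
B.B.
WWWB
..B.

Derivation:
Move 1: B@(1,2) -> caps B=0 W=0
Move 2: W@(2,1) -> caps B=0 W=0
Move 3: B@(0,3) -> caps B=0 W=0
Move 4: W@(2,0) -> caps B=0 W=0
Move 5: B@(3,2) -> caps B=0 W=0
Move 6: W@(1,3) -> caps B=0 W=0
Move 7: B@(2,3) -> caps B=1 W=0
Move 8: W@(2,2) -> caps B=1 W=0
Move 9: B@(1,0) -> caps B=1 W=0
Move 10: W@(3,3) -> caps B=1 W=0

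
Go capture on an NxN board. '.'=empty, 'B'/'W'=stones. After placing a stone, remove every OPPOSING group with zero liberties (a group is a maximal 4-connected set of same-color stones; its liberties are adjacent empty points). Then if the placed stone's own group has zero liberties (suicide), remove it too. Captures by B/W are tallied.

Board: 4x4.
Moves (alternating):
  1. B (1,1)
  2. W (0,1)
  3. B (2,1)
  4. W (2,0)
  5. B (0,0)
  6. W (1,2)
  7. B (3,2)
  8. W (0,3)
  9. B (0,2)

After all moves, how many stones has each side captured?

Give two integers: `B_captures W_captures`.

Move 1: B@(1,1) -> caps B=0 W=0
Move 2: W@(0,1) -> caps B=0 W=0
Move 3: B@(2,1) -> caps B=0 W=0
Move 4: W@(2,0) -> caps B=0 W=0
Move 5: B@(0,0) -> caps B=0 W=0
Move 6: W@(1,2) -> caps B=0 W=0
Move 7: B@(3,2) -> caps B=0 W=0
Move 8: W@(0,3) -> caps B=0 W=0
Move 9: B@(0,2) -> caps B=1 W=0

Answer: 1 0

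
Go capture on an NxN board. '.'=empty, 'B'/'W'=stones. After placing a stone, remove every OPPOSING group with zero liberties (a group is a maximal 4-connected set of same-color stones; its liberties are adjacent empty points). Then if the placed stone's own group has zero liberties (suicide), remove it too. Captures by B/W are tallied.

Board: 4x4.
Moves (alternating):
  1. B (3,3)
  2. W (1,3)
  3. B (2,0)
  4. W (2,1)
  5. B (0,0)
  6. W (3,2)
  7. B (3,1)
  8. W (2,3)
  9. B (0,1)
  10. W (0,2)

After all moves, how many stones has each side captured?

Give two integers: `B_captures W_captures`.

Move 1: B@(3,3) -> caps B=0 W=0
Move 2: W@(1,3) -> caps B=0 W=0
Move 3: B@(2,0) -> caps B=0 W=0
Move 4: W@(2,1) -> caps B=0 W=0
Move 5: B@(0,0) -> caps B=0 W=0
Move 6: W@(3,2) -> caps B=0 W=0
Move 7: B@(3,1) -> caps B=0 W=0
Move 8: W@(2,3) -> caps B=0 W=1
Move 9: B@(0,1) -> caps B=0 W=1
Move 10: W@(0,2) -> caps B=0 W=1

Answer: 0 1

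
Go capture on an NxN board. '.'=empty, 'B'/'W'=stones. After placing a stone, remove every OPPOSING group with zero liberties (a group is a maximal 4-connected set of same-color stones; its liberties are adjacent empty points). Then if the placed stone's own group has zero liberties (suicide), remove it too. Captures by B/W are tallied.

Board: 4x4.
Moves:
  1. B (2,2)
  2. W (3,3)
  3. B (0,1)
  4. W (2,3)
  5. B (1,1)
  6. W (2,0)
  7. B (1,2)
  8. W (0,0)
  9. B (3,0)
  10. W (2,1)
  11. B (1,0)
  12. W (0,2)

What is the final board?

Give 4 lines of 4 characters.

Answer: .BW.
BBB.
WWBW
B..W

Derivation:
Move 1: B@(2,2) -> caps B=0 W=0
Move 2: W@(3,3) -> caps B=0 W=0
Move 3: B@(0,1) -> caps B=0 W=0
Move 4: W@(2,3) -> caps B=0 W=0
Move 5: B@(1,1) -> caps B=0 W=0
Move 6: W@(2,0) -> caps B=0 W=0
Move 7: B@(1,2) -> caps B=0 W=0
Move 8: W@(0,0) -> caps B=0 W=0
Move 9: B@(3,0) -> caps B=0 W=0
Move 10: W@(2,1) -> caps B=0 W=0
Move 11: B@(1,0) -> caps B=1 W=0
Move 12: W@(0,2) -> caps B=1 W=0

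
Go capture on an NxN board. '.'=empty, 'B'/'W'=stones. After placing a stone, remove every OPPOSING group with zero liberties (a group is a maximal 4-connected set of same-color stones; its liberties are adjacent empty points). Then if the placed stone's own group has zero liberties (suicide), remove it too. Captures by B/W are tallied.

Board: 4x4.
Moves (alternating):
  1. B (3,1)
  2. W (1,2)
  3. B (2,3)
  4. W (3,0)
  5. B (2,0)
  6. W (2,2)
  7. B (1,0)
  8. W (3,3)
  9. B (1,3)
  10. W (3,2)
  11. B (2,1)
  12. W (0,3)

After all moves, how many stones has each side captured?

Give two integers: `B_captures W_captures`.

Answer: 1 2

Derivation:
Move 1: B@(3,1) -> caps B=0 W=0
Move 2: W@(1,2) -> caps B=0 W=0
Move 3: B@(2,3) -> caps B=0 W=0
Move 4: W@(3,0) -> caps B=0 W=0
Move 5: B@(2,0) -> caps B=1 W=0
Move 6: W@(2,2) -> caps B=1 W=0
Move 7: B@(1,0) -> caps B=1 W=0
Move 8: W@(3,3) -> caps B=1 W=0
Move 9: B@(1,3) -> caps B=1 W=0
Move 10: W@(3,2) -> caps B=1 W=0
Move 11: B@(2,1) -> caps B=1 W=0
Move 12: W@(0,3) -> caps B=1 W=2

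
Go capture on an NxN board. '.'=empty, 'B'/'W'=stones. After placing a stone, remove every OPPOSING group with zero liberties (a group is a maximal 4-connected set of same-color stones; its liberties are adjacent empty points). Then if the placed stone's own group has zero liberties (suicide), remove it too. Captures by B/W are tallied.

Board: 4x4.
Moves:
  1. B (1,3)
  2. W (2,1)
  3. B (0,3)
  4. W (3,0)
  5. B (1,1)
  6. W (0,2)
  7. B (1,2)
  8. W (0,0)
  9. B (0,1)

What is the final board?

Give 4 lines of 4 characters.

Answer: WB.B
.BBB
.W..
W...

Derivation:
Move 1: B@(1,3) -> caps B=0 W=0
Move 2: W@(2,1) -> caps B=0 W=0
Move 3: B@(0,3) -> caps B=0 W=0
Move 4: W@(3,0) -> caps B=0 W=0
Move 5: B@(1,1) -> caps B=0 W=0
Move 6: W@(0,2) -> caps B=0 W=0
Move 7: B@(1,2) -> caps B=0 W=0
Move 8: W@(0,0) -> caps B=0 W=0
Move 9: B@(0,1) -> caps B=1 W=0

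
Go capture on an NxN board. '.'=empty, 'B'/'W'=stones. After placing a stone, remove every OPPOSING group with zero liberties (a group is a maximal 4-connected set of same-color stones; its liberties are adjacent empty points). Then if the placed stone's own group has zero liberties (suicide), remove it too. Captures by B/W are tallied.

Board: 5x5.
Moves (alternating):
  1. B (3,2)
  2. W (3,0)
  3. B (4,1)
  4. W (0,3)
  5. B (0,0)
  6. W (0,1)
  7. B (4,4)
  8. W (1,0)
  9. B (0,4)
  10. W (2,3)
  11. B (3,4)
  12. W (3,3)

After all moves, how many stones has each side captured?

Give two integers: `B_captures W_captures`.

Answer: 0 1

Derivation:
Move 1: B@(3,2) -> caps B=0 W=0
Move 2: W@(3,0) -> caps B=0 W=0
Move 3: B@(4,1) -> caps B=0 W=0
Move 4: W@(0,3) -> caps B=0 W=0
Move 5: B@(0,0) -> caps B=0 W=0
Move 6: W@(0,1) -> caps B=0 W=0
Move 7: B@(4,4) -> caps B=0 W=0
Move 8: W@(1,0) -> caps B=0 W=1
Move 9: B@(0,4) -> caps B=0 W=1
Move 10: W@(2,3) -> caps B=0 W=1
Move 11: B@(3,4) -> caps B=0 W=1
Move 12: W@(3,3) -> caps B=0 W=1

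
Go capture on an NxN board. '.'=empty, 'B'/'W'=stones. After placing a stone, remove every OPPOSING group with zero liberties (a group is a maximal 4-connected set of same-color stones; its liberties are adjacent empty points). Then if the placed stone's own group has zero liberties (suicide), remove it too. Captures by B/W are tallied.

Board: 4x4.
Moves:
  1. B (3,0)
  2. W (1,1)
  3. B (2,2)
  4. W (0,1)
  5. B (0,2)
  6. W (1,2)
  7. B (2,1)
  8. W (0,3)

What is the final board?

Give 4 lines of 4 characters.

Move 1: B@(3,0) -> caps B=0 W=0
Move 2: W@(1,1) -> caps B=0 W=0
Move 3: B@(2,2) -> caps B=0 W=0
Move 4: W@(0,1) -> caps B=0 W=0
Move 5: B@(0,2) -> caps B=0 W=0
Move 6: W@(1,2) -> caps B=0 W=0
Move 7: B@(2,1) -> caps B=0 W=0
Move 8: W@(0,3) -> caps B=0 W=1

Answer: .W.W
.WW.
.BB.
B...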